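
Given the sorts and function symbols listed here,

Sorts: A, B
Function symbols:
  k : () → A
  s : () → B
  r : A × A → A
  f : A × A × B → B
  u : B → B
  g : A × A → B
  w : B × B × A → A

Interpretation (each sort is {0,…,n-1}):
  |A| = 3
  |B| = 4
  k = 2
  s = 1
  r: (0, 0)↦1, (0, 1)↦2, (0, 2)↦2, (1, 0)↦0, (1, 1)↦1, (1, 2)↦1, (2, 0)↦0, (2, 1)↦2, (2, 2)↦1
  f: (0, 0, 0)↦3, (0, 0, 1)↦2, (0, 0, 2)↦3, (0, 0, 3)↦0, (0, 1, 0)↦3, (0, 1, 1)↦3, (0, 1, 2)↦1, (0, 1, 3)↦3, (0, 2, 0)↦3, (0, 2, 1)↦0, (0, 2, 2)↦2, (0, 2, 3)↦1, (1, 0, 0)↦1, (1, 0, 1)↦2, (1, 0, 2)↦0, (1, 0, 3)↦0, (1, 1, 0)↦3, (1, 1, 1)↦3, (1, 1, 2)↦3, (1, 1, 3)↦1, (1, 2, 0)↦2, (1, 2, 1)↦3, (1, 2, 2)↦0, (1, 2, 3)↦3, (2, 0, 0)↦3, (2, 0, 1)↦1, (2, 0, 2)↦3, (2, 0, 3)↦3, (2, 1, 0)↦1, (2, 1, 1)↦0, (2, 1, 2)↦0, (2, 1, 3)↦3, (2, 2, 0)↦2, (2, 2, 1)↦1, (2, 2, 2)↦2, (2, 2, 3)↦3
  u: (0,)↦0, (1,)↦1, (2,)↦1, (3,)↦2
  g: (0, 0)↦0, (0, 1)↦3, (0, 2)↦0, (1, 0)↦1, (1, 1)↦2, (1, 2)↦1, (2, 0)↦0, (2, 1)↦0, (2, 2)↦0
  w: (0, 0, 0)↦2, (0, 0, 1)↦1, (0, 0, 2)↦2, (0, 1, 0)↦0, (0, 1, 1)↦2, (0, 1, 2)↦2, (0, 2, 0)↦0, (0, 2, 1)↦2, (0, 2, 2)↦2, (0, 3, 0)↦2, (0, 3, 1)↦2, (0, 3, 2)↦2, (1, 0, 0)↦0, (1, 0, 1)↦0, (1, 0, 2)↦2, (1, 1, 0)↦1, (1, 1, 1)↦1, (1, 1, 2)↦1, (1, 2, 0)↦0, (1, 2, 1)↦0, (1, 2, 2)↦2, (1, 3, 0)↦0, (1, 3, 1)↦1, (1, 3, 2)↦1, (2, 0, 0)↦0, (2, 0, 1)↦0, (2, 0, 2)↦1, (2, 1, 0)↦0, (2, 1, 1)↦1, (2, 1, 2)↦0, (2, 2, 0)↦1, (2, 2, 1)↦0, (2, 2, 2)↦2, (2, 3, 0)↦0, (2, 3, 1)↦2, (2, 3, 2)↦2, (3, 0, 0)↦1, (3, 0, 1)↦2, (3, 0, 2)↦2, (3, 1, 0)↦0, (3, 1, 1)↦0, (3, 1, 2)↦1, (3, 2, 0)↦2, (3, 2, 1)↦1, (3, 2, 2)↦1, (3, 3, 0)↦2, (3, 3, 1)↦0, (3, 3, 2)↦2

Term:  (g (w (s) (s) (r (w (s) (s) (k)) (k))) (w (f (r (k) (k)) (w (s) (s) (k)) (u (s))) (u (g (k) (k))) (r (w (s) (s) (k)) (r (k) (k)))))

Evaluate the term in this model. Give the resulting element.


value = 1

  s = 1
  s = 1
  s = 1
  s = 1
  k = 2
  (w (s) (s) (k)) = w(1, 1, 2) = 1
  k = 2
  (r (w (s) (s) (k)) (k)) = r(1, 2) = 1
  (w (s) (s) (r (w (s) (s) (k)) (k))) = w(1, 1, 1) = 1
  k = 2
  k = 2
  (r (k) (k)) = r(2, 2) = 1
  s = 1
  s = 1
  k = 2
  (w (s) (s) (k)) = w(1, 1, 2) = 1
  s = 1
  (u (s)) = u(1,) = 1
  (f (r (k) (k)) (w (s) (s) (k)) (u (s))) = f(1, 1, 1) = 3
  k = 2
  k = 2
  (g (k) (k)) = g(2, 2) = 0
  (u (g (k) (k))) = u(0,) = 0
  s = 1
  s = 1
  k = 2
  (w (s) (s) (k)) = w(1, 1, 2) = 1
  k = 2
  k = 2
  (r (k) (k)) = r(2, 2) = 1
  (r (w (s) (s) (k)) (r (k) (k))) = r(1, 1) = 1
  (w (f (r (k) (k)) (w (s) (s) (k)) (u (s))) (u (g (k) (k))) (r (w (s) (s) (k)) (r (k) (k)))) = w(3, 0, 1) = 2
  (g (w (s) (s) (r (w (s) (s) (k)) (k))) (w (f (r (k) (k)) (w (s) (s) (k)) (u (s))) (u (g (k) (k))) (r (w (s) (s) (k)) (r (k) (k))))) = g(1, 2) = 1


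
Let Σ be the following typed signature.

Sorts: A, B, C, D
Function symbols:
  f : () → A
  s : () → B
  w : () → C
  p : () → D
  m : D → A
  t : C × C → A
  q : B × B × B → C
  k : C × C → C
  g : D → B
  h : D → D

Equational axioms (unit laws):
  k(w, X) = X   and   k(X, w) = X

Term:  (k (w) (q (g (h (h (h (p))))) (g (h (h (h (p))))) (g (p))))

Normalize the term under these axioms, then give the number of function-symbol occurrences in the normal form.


1. (k (w) (q (g (h (h (h (p))))) (g (h (h (h (p))))) (g (p))))  →  (q (g (h (h (h (p))))) (g (h (h (h (p))))) (g (p)))
normal form: (q (g (h (h (h (p))))) (g (h (h (h (p))))) (g (p)))

size = 13


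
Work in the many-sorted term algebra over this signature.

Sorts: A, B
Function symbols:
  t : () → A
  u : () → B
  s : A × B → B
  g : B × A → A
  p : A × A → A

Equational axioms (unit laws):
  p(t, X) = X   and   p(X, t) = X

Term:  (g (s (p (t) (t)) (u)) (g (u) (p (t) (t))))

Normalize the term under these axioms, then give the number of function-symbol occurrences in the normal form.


size = 7

1. (g (s (p (t) (t)) (u)) (g (u) (p (t) (t))))  →  (g (s (t) (u)) (g (u) (p (t) (t))))
2. (g (s (t) (u)) (g (u) (p (t) (t))))  →  (g (s (t) (u)) (g (u) (t)))
normal form: (g (s (t) (u)) (g (u) (t)))


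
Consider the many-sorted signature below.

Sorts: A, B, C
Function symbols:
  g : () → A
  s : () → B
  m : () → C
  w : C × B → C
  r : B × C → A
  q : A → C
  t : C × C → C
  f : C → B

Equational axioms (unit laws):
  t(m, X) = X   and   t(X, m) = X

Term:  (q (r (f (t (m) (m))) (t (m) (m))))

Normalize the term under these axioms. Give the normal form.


1. (q (r (f (t (m) (m))) (t (m) (m))))  →  (q (r (f (m)) (t (m) (m))))
2. (q (r (f (m)) (t (m) (m))))  →  (q (r (f (m)) (m)))

normal form = (q (r (f (m)) (m)))


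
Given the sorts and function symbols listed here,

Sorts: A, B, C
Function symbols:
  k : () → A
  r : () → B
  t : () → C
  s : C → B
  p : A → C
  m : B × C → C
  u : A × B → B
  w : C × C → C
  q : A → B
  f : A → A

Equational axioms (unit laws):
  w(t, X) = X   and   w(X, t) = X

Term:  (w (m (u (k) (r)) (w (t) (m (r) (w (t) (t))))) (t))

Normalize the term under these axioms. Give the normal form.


normal form = (m (u (k) (r)) (m (r) (t)))

1. (w (m (u (k) (r)) (w (t) (m (r) (w (t) (t))))) (t))  →  (m (u (k) (r)) (w (t) (m (r) (w (t) (t)))))
2. (m (u (k) (r)) (w (t) (m (r) (w (t) (t)))))  →  (m (u (k) (r)) (m (r) (w (t) (t))))
3. (m (u (k) (r)) (m (r) (w (t) (t))))  →  (m (u (k) (r)) (m (r) (t)))


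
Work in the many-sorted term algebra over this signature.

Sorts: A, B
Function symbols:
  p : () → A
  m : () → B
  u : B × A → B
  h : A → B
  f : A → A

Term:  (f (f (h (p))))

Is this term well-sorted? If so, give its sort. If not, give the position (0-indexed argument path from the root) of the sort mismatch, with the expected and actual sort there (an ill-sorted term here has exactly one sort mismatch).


ill-sorted at position [0, 0]: expected A, got B

      (p) : A
    (h (p)) : B
  (f (h (p))) : ✗ arg 0 at [0, 0] has sort B, expected A


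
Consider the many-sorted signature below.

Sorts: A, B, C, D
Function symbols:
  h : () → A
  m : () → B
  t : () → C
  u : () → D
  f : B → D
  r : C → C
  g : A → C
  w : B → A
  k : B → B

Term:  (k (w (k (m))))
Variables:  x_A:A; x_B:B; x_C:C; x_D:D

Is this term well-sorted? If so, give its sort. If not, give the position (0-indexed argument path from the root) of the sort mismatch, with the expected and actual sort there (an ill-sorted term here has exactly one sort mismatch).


ill-sorted at position [0]: expected B, got A

      (m) : B
    (k (m)) : B
  (w (k (m))) : A
(k (w (k (m)))) : ✗ arg 0 at [0] has sort A, expected B


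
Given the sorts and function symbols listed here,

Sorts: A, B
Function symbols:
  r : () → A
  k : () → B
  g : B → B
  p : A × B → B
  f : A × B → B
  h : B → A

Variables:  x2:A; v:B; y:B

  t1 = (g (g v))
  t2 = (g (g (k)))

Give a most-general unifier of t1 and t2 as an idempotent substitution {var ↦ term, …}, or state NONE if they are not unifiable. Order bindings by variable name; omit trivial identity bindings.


{v ↦ (k)}


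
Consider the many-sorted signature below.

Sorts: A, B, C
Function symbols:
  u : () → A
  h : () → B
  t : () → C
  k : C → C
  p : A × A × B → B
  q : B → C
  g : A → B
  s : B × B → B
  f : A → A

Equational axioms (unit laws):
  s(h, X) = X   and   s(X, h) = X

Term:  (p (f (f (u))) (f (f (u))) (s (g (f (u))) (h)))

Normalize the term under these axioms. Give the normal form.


1. (p (f (f (u))) (f (f (u))) (s (g (f (u))) (h)))  →  (p (f (f (u))) (f (f (u))) (g (f (u))))

normal form = (p (f (f (u))) (f (f (u))) (g (f (u))))


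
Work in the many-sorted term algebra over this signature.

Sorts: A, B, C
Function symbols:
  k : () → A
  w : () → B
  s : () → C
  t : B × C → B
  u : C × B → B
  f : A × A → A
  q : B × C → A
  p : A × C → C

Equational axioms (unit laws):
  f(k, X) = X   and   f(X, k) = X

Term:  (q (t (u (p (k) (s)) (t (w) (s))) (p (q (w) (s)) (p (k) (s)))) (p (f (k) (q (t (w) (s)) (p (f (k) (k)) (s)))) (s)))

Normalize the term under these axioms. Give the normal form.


normal form = (q (t (u (p (k) (s)) (t (w) (s))) (p (q (w) (s)) (p (k) (s)))) (p (q (t (w) (s)) (p (k) (s))) (s)))

1. (q (t (u (p (k) (s)) (t (w) (s))) (p (q (w) (s)) (p (k) (s)))) (p (f (k) (q (t (w) (s)) (p (f (k) (k)) (s)))) (s)))  →  (q (t (u (p (k) (s)) (t (w) (s))) (p (q (w) (s)) (p (k) (s)))) (p (q (t (w) (s)) (p (f (k) (k)) (s))) (s)))
2. (q (t (u (p (k) (s)) (t (w) (s))) (p (q (w) (s)) (p (k) (s)))) (p (q (t (w) (s)) (p (f (k) (k)) (s))) (s)))  →  (q (t (u (p (k) (s)) (t (w) (s))) (p (q (w) (s)) (p (k) (s)))) (p (q (t (w) (s)) (p (k) (s))) (s)))


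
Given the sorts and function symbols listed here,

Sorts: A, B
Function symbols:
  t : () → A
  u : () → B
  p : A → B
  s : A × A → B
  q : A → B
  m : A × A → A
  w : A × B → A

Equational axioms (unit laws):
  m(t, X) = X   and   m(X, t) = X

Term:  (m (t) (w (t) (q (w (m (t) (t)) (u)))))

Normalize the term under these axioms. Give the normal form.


normal form = (w (t) (q (w (t) (u))))

1. (m (t) (w (t) (q (w (m (t) (t)) (u)))))  →  (w (t) (q (w (m (t) (t)) (u))))
2. (w (t) (q (w (m (t) (t)) (u))))  →  (w (t) (q (w (t) (u))))


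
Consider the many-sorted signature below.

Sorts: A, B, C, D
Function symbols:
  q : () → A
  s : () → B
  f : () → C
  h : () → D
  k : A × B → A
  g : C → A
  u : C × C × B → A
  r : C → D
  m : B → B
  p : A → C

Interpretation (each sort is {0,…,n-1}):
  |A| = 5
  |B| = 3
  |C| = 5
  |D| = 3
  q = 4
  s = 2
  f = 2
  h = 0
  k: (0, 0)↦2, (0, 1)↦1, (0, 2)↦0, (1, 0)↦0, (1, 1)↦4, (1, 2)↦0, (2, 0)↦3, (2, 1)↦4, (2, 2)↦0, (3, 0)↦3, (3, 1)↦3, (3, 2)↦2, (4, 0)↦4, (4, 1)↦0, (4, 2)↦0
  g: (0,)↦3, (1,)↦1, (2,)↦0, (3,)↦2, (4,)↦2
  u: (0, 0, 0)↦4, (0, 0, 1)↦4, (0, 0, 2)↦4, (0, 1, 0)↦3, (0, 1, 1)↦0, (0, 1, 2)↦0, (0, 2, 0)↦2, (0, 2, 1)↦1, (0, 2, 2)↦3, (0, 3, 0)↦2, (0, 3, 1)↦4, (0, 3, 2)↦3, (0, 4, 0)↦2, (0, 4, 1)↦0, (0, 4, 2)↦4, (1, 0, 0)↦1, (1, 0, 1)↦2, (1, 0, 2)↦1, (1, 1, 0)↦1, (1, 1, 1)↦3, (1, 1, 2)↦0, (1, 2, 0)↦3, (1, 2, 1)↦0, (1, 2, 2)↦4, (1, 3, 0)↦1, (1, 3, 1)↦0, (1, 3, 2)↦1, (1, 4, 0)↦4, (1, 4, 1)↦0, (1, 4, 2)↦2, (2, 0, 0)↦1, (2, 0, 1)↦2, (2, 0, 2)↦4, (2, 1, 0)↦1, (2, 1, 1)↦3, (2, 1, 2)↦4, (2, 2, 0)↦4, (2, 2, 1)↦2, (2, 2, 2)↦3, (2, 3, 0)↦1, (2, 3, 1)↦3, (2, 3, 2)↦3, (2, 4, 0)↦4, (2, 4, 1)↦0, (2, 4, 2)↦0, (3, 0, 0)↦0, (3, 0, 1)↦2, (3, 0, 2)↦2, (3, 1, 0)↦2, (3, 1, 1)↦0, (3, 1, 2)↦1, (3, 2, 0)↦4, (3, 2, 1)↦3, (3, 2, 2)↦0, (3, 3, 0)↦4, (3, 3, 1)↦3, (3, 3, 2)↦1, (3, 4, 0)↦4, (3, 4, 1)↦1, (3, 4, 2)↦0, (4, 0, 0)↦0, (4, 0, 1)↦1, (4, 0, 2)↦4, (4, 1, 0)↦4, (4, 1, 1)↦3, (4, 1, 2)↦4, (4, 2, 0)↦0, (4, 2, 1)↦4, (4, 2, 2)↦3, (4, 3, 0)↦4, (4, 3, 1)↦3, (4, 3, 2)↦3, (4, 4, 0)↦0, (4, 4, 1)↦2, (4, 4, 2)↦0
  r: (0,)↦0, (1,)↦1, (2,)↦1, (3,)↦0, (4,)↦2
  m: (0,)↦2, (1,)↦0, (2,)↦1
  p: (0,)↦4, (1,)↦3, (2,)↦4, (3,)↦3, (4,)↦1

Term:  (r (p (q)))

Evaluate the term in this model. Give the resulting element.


value = 1

  q = 4
  (p (q)) = p(4,) = 1
  (r (p (q))) = r(1,) = 1


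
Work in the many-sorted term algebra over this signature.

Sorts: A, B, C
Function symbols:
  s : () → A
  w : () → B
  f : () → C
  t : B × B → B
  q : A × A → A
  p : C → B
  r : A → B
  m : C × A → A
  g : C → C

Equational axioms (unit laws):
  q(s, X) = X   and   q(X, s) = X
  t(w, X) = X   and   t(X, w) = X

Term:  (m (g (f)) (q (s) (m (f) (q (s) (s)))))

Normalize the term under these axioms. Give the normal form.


normal form = (m (g (f)) (m (f) (s)))

1. (m (g (f)) (q (s) (m (f) (q (s) (s)))))  →  (m (g (f)) (m (f) (q (s) (s))))
2. (m (g (f)) (m (f) (q (s) (s))))  →  (m (g (f)) (m (f) (s)))


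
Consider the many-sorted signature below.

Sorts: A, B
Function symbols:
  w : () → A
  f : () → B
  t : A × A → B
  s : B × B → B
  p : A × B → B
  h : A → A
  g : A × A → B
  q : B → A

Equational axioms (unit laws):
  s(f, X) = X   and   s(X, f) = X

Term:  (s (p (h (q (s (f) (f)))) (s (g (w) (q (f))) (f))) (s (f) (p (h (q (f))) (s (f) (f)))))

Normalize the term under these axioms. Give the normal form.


1. (s (p (h (q (s (f) (f)))) (s (g (w) (q (f))) (f))) (s (f) (p (h (q (f))) (s (f) (f)))))  →  (s (p (h (q (f))) (s (g (w) (q (f))) (f))) (s (f) (p (h (q (f))) (s (f) (f)))))
2. (s (p (h (q (f))) (s (g (w) (q (f))) (f))) (s (f) (p (h (q (f))) (s (f) (f)))))  →  (s (p (h (q (f))) (g (w) (q (f)))) (s (f) (p (h (q (f))) (s (f) (f)))))
3. (s (p (h (q (f))) (g (w) (q (f)))) (s (f) (p (h (q (f))) (s (f) (f)))))  →  (s (p (h (q (f))) (g (w) (q (f)))) (p (h (q (f))) (s (f) (f))))
4. (s (p (h (q (f))) (g (w) (q (f)))) (p (h (q (f))) (s (f) (f))))  →  (s (p (h (q (f))) (g (w) (q (f)))) (p (h (q (f))) (f)))

normal form = (s (p (h (q (f))) (g (w) (q (f)))) (p (h (q (f))) (f)))


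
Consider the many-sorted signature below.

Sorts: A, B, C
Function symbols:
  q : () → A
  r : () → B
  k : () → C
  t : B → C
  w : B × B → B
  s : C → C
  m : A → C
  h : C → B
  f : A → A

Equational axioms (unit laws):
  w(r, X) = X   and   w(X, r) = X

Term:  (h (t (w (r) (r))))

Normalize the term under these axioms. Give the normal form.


normal form = (h (t (r)))

1. (h (t (w (r) (r))))  →  (h (t (r)))


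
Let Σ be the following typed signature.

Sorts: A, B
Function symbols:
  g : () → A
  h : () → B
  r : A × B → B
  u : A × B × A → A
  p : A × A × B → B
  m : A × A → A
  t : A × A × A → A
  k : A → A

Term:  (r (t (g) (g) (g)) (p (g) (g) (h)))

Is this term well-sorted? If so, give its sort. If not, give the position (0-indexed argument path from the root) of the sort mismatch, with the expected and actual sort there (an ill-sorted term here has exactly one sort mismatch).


well-sorted; sort = B

    (g) : A
    (g) : A
    (g) : A
  (t (g) (g) (g)) : A
    (g) : A
    (g) : A
    (h) : B
  (p (g) (g) (h)) : B
(r (t (g) (g) (g)) (p (g) (g) (h))) : B


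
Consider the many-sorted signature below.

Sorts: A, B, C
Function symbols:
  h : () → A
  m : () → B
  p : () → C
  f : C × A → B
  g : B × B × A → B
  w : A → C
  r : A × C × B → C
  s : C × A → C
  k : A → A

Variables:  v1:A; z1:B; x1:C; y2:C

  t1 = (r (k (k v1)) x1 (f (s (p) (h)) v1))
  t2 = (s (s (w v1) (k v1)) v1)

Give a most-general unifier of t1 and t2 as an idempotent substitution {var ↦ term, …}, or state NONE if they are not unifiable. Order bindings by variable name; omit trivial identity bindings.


NONE (not unifiable)

head clash or occurs-check failure — not unifiable


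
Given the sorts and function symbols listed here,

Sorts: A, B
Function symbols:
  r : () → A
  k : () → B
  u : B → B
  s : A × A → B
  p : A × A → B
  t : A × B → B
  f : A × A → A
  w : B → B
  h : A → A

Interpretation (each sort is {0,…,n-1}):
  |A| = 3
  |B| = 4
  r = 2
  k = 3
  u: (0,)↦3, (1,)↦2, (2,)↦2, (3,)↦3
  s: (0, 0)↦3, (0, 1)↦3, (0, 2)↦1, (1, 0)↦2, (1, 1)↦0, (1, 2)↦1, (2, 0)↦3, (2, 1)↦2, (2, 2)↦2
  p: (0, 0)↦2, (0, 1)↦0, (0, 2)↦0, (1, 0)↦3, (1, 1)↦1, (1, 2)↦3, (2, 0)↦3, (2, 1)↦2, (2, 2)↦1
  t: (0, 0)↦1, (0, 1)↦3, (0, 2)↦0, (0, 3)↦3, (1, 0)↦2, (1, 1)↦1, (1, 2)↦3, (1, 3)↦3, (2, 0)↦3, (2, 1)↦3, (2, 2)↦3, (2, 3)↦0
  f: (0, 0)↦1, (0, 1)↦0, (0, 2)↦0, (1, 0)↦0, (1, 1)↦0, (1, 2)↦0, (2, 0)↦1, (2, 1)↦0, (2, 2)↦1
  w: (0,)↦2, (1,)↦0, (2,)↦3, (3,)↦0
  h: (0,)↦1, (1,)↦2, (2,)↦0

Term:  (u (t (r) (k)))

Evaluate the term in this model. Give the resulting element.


  r = 2
  k = 3
  (t (r) (k)) = t(2, 3) = 0
  (u (t (r) (k))) = u(0,) = 3

value = 3


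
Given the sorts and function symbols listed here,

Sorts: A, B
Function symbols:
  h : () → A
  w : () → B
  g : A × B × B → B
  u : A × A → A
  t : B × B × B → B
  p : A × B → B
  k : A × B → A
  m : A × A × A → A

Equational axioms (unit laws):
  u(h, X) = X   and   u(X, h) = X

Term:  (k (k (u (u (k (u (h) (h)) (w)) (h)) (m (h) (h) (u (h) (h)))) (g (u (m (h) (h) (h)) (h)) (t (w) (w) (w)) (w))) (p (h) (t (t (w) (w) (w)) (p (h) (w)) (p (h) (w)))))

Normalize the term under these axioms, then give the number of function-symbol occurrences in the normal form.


size = 33

1. (k (k (u (u (k (u (h) (h)) (w)) (h)) (m (h) (h) (u (h) (h)))) (g (u (m (h) (h) (h)) (h)) (t (w) (w) (w)) (w))) (p (h) (t (t (w) (w) (w)) (p (h) (w)) (p (h) (w)))))  →  (k (k (u (k (u (h) (h)) (w)) (m (h) (h) (u (h) (h)))) (g (u (m (h) (h) (h)) (h)) (t (w) (w) (w)) (w))) (p (h) (t (t (w) (w) (w)) (p (h) (w)) (p (h) (w)))))
2. (k (k (u (k (u (h) (h)) (w)) (m (h) (h) (u (h) (h)))) (g (u (m (h) (h) (h)) (h)) (t (w) (w) (w)) (w))) (p (h) (t (t (w) (w) (w)) (p (h) (w)) (p (h) (w)))))  →  (k (k (u (k (h) (w)) (m (h) (h) (u (h) (h)))) (g (u (m (h) (h) (h)) (h)) (t (w) (w) (w)) (w))) (p (h) (t (t (w) (w) (w)) (p (h) (w)) (p (h) (w)))))
3. (k (k (u (k (h) (w)) (m (h) (h) (u (h) (h)))) (g (u (m (h) (h) (h)) (h)) (t (w) (w) (w)) (w))) (p (h) (t (t (w) (w) (w)) (p (h) (w)) (p (h) (w)))))  →  (k (k (u (k (h) (w)) (m (h) (h) (h))) (g (u (m (h) (h) (h)) (h)) (t (w) (w) (w)) (w))) (p (h) (t (t (w) (w) (w)) (p (h) (w)) (p (h) (w)))))
4. (k (k (u (k (h) (w)) (m (h) (h) (h))) (g (u (m (h) (h) (h)) (h)) (t (w) (w) (w)) (w))) (p (h) (t (t (w) (w) (w)) (p (h) (w)) (p (h) (w)))))  →  (k (k (u (k (h) (w)) (m (h) (h) (h))) (g (m (h) (h) (h)) (t (w) (w) (w)) (w))) (p (h) (t (t (w) (w) (w)) (p (h) (w)) (p (h) (w)))))
normal form: (k (k (u (k (h) (w)) (m (h) (h) (h))) (g (m (h) (h) (h)) (t (w) (w) (w)) (w))) (p (h) (t (t (w) (w) (w)) (p (h) (w)) (p (h) (w)))))


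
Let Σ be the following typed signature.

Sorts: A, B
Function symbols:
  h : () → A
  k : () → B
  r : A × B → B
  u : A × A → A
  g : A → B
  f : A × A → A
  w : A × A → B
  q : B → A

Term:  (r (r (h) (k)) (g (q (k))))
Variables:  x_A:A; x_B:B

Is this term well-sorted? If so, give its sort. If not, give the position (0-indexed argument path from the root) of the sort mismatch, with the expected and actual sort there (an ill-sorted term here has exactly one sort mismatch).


    (h) : A
    (k) : B
  (r (h) (k)) : B
      (k) : B
    (q (k)) : A
  (g (q (k))) : B
(r (r (h) (k)) (g (q (k)))) : ✗ arg 0 at [0] has sort B, expected A

ill-sorted at position [0]: expected A, got B


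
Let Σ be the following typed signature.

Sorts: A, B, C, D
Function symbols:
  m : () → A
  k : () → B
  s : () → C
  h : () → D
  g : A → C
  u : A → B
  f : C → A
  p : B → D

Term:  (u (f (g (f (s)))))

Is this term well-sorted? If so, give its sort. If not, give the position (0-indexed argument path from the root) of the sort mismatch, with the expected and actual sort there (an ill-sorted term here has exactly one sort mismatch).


well-sorted; sort = B

        (s) : C
      (f (s)) : A
    (g (f (s))) : C
  (f (g (f (s)))) : A
(u (f (g (f (s))))) : B


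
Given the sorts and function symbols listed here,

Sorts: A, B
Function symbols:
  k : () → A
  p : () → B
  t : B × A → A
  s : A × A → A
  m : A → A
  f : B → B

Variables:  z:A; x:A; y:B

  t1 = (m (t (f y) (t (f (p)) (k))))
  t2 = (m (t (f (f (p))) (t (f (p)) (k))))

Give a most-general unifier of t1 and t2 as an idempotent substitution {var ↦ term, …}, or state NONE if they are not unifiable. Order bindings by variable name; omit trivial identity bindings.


{y ↦ (f (p))}


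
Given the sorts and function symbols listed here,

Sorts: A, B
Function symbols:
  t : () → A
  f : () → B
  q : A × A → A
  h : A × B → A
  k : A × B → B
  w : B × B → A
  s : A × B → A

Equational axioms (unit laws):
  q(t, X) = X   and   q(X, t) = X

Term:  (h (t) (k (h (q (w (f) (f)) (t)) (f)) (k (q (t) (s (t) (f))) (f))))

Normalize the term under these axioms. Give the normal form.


1. (h (t) (k (h (q (w (f) (f)) (t)) (f)) (k (q (t) (s (t) (f))) (f))))  →  (h (t) (k (h (w (f) (f)) (f)) (k (q (t) (s (t) (f))) (f))))
2. (h (t) (k (h (w (f) (f)) (f)) (k (q (t) (s (t) (f))) (f))))  →  (h (t) (k (h (w (f) (f)) (f)) (k (s (t) (f)) (f))))

normal form = (h (t) (k (h (w (f) (f)) (f)) (k (s (t) (f)) (f))))


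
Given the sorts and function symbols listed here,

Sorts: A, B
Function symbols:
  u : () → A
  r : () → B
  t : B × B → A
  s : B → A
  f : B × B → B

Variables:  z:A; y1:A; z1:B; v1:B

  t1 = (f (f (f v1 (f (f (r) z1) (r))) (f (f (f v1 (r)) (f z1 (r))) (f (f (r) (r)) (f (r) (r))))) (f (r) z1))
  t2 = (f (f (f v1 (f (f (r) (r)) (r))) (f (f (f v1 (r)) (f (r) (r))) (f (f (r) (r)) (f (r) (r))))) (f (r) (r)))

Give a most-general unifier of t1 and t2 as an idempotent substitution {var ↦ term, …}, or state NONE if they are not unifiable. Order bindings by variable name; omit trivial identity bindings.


{z1 ↦ (r)}


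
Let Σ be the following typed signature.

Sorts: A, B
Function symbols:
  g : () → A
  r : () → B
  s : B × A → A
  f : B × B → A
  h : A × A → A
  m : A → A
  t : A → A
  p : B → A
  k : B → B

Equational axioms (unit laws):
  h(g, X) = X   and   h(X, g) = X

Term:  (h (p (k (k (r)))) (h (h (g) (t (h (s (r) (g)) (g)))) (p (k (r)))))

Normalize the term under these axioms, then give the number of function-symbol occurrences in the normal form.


size = 13

1. (h (p (k (k (r)))) (h (h (g) (t (h (s (r) (g)) (g)))) (p (k (r)))))  →  (h (p (k (k (r)))) (h (t (h (s (r) (g)) (g))) (p (k (r)))))
2. (h (p (k (k (r)))) (h (t (h (s (r) (g)) (g))) (p (k (r)))))  →  (h (p (k (k (r)))) (h (t (s (r) (g))) (p (k (r)))))
normal form: (h (p (k (k (r)))) (h (t (s (r) (g))) (p (k (r)))))


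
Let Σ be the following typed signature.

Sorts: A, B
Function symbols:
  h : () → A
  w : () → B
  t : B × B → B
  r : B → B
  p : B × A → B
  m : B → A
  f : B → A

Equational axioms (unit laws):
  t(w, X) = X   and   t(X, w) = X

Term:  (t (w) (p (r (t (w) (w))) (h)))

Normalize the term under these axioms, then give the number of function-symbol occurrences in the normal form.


size = 4

1. (t (w) (p (r (t (w) (w))) (h)))  →  (p (r (t (w) (w))) (h))
2. (p (r (t (w) (w))) (h))  →  (p (r (w)) (h))
normal form: (p (r (w)) (h))


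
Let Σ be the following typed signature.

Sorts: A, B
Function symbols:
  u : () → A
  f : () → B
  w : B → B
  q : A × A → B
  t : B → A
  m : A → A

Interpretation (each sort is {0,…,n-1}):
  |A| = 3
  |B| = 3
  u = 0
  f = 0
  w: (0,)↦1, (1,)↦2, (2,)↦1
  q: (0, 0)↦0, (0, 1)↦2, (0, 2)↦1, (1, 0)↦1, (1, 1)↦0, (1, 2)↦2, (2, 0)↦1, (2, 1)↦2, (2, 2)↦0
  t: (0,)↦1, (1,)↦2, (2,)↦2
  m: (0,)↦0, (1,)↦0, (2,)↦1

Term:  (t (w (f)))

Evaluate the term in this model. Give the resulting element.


  f = 0
  (w (f)) = w(0,) = 1
  (t (w (f))) = t(1,) = 2

value = 2


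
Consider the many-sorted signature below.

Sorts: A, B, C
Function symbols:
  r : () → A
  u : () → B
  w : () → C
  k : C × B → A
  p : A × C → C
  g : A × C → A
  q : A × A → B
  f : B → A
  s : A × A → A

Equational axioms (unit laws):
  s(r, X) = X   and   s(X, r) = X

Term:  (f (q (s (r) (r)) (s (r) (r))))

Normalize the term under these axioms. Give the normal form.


1. (f (q (s (r) (r)) (s (r) (r))))  →  (f (q (r) (s (r) (r))))
2. (f (q (r) (s (r) (r))))  →  (f (q (r) (r)))

normal form = (f (q (r) (r)))


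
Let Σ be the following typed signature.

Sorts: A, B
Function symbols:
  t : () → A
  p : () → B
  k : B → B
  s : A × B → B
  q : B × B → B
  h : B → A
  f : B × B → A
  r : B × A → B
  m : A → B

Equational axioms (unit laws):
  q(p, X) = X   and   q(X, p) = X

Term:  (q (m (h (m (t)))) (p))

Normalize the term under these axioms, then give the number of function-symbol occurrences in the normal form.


1. (q (m (h (m (t)))) (p))  →  (m (h (m (t))))
normal form: (m (h (m (t))))

size = 4


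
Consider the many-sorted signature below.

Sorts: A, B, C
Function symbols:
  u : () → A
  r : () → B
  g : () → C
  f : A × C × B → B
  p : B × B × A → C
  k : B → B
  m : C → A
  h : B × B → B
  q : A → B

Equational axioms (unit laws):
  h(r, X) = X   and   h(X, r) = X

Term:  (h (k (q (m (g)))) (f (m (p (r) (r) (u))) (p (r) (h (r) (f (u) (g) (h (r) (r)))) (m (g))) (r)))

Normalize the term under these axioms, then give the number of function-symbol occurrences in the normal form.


1. (h (k (q (m (g)))) (f (m (p (r) (r) (u))) (p (r) (h (r) (f (u) (g) (h (r) (r)))) (m (g))) (r)))  →  (h (k (q (m (g)))) (f (m (p (r) (r) (u))) (p (r) (f (u) (g) (h (r) (r))) (m (g))) (r)))
2. (h (k (q (m (g)))) (f (m (p (r) (r) (u))) (p (r) (f (u) (g) (h (r) (r))) (m (g))) (r)))  →  (h (k (q (m (g)))) (f (m (p (r) (r) (u))) (p (r) (f (u) (g) (r)) (m (g))) (r)))
normal form: (h (k (q (m (g)))) (f (m (p (r) (r) (u))) (p (r) (f (u) (g) (r)) (m (g))) (r)))

size = 20


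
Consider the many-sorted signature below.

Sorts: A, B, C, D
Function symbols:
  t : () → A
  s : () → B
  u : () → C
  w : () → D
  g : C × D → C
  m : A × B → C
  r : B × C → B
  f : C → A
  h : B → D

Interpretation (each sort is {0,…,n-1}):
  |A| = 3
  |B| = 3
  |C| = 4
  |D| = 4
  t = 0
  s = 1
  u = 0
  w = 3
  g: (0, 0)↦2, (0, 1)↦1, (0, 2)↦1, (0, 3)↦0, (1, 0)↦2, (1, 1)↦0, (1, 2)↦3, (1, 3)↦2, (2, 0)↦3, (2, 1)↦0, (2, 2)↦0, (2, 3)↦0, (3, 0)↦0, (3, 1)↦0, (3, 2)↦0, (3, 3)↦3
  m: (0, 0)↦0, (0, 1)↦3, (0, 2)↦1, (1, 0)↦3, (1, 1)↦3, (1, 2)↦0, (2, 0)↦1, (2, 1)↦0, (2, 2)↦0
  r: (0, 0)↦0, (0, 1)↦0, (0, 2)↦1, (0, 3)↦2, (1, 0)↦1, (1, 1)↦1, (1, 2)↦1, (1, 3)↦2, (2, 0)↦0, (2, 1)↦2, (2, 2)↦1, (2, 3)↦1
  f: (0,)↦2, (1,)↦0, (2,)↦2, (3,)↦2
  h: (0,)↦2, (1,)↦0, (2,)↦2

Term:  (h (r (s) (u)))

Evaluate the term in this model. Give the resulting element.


value = 0

  s = 1
  u = 0
  (r (s) (u)) = r(1, 0) = 1
  (h (r (s) (u))) = h(1,) = 0


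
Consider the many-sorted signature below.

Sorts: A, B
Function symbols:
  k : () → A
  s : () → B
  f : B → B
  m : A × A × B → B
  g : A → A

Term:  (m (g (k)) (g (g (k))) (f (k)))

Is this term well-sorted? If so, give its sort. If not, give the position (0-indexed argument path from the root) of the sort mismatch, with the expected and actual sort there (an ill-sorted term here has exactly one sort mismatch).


ill-sorted at position [2, 0]: expected B, got A

    (k) : A
  (g (k)) : A
      (k) : A
    (g (k)) : A
  (g (g (k))) : A
    (k) : A
  (f (k)) : ✗ arg 0 at [2, 0] has sort A, expected B


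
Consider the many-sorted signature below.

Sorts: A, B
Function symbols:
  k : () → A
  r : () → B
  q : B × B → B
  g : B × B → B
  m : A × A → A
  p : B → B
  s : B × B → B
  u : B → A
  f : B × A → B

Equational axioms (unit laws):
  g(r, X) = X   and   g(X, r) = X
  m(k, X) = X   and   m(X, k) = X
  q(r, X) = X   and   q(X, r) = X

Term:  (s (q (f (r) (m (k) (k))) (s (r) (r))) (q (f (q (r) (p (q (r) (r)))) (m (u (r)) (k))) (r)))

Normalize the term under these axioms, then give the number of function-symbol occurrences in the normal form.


size = 13

1. (s (q (f (r) (m (k) (k))) (s (r) (r))) (q (f (q (r) (p (q (r) (r)))) (m (u (r)) (k))) (r)))  →  (s (q (f (r) (k)) (s (r) (r))) (q (f (q (r) (p (q (r) (r)))) (m (u (r)) (k))) (r)))
2. (s (q (f (r) (k)) (s (r) (r))) (q (f (q (r) (p (q (r) (r)))) (m (u (r)) (k))) (r)))  →  (s (q (f (r) (k)) (s (r) (r))) (f (q (r) (p (q (r) (r)))) (m (u (r)) (k))))
3. (s (q (f (r) (k)) (s (r) (r))) (f (q (r) (p (q (r) (r)))) (m (u (r)) (k))))  →  (s (q (f (r) (k)) (s (r) (r))) (f (p (q (r) (r))) (m (u (r)) (k))))
4. (s (q (f (r) (k)) (s (r) (r))) (f (p (q (r) (r))) (m (u (r)) (k))))  →  (s (q (f (r) (k)) (s (r) (r))) (f (p (r)) (m (u (r)) (k))))
5. (s (q (f (r) (k)) (s (r) (r))) (f (p (r)) (m (u (r)) (k))))  →  (s (q (f (r) (k)) (s (r) (r))) (f (p (r)) (u (r))))
normal form: (s (q (f (r) (k)) (s (r) (r))) (f (p (r)) (u (r))))


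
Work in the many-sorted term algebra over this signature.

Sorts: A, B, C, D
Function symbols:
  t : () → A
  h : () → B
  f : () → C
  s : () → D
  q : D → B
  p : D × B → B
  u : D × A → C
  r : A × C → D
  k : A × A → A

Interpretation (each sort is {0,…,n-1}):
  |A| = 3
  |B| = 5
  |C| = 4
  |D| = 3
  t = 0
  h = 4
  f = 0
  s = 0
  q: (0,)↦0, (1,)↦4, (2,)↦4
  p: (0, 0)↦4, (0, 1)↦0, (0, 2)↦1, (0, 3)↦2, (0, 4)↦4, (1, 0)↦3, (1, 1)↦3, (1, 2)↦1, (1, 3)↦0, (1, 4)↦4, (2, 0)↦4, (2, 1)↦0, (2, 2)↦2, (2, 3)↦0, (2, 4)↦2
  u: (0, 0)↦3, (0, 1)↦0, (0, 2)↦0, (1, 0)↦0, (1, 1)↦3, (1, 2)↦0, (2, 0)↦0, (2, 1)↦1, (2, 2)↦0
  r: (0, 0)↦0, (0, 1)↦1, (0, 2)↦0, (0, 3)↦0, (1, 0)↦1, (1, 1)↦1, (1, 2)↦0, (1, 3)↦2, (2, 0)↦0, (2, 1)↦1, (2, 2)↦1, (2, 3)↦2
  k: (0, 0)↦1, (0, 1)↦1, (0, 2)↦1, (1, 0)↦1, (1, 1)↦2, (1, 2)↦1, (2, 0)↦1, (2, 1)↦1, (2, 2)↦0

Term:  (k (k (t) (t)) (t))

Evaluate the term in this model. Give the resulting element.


value = 1

  t = 0
  t = 0
  (k (t) (t)) = k(0, 0) = 1
  t = 0
  (k (k (t) (t)) (t)) = k(1, 0) = 1


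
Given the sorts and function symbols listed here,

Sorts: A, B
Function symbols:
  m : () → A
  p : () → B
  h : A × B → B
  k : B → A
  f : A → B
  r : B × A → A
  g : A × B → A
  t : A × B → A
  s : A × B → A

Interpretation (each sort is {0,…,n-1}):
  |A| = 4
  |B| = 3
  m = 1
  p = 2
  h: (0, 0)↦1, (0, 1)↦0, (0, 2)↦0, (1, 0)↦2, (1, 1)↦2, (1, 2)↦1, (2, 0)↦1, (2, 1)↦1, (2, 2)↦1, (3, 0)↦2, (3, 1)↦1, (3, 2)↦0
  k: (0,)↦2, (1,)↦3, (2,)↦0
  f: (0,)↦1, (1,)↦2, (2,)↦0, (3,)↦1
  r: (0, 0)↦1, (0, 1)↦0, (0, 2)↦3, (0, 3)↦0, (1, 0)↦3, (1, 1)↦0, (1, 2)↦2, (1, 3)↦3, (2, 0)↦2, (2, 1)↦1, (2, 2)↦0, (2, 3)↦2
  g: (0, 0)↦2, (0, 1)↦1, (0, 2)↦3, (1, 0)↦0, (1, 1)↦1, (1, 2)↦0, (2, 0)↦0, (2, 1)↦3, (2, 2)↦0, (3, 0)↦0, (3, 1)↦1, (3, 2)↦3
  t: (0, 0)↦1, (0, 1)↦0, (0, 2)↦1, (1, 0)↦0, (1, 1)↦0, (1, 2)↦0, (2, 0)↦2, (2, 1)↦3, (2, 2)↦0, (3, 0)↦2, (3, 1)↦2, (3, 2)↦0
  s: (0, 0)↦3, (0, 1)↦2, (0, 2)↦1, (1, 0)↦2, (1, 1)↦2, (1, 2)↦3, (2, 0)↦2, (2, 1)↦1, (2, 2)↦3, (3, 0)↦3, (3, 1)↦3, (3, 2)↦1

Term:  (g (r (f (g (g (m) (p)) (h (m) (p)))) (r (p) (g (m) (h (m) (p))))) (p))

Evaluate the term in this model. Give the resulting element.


  m = 1
  p = 2
  (g (m) (p)) = g(1, 2) = 0
  m = 1
  p = 2
  (h (m) (p)) = h(1, 2) = 1
  (g (g (m) (p)) (h (m) (p))) = g(0, 1) = 1
  (f (g (g (m) (p)) (h (m) (p)))) = f(1,) = 2
  p = 2
  m = 1
  m = 1
  p = 2
  (h (m) (p)) = h(1, 2) = 1
  (g (m) (h (m) (p))) = g(1, 1) = 1
  (r (p) (g (m) (h (m) (p)))) = r(2, 1) = 1
  (r (f (g (g (m) (p)) (h (m) (p)))) (r (p) (g (m) (h (m) (p))))) = r(2, 1) = 1
  p = 2
  (g (r (f (g (g (m) (p)) (h (m) (p)))) (r (p) (g (m) (h (m) (p))))) (p)) = g(1, 2) = 0

value = 0


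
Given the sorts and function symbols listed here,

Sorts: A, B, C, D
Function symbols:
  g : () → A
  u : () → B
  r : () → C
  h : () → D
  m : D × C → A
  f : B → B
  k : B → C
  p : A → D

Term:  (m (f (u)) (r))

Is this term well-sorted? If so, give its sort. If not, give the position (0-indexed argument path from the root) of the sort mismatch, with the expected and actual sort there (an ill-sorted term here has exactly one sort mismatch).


ill-sorted at position [0]: expected D, got B

    (u) : B
  (f (u)) : B
  (r) : C
(m (f (u)) (r)) : ✗ arg 0 at [0] has sort B, expected D


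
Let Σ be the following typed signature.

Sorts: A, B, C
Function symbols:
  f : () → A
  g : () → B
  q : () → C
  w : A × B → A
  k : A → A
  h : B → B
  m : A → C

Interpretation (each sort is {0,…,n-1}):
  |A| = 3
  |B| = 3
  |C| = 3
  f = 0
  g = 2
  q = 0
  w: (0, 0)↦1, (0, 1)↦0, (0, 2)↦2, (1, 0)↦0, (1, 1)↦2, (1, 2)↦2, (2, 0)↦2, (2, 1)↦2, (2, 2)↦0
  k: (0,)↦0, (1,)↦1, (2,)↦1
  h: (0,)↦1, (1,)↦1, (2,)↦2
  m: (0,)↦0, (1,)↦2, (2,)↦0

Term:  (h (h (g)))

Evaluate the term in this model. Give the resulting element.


  g = 2
  (h (g)) = h(2,) = 2
  (h (h (g))) = h(2,) = 2

value = 2


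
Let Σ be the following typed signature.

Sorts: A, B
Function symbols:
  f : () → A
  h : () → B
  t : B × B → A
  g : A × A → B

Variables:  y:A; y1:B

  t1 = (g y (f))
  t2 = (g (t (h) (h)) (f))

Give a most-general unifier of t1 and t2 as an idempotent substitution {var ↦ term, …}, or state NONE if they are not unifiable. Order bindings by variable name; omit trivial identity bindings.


{y ↦ (t (h) (h))}


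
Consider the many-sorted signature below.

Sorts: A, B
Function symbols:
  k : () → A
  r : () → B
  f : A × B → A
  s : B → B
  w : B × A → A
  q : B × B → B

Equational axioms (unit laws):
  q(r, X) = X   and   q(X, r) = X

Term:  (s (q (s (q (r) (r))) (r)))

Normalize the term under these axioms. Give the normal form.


normal form = (s (s (r)))

1. (s (q (s (q (r) (r))) (r)))  →  (s (s (q (r) (r))))
2. (s (s (q (r) (r))))  →  (s (s (r)))


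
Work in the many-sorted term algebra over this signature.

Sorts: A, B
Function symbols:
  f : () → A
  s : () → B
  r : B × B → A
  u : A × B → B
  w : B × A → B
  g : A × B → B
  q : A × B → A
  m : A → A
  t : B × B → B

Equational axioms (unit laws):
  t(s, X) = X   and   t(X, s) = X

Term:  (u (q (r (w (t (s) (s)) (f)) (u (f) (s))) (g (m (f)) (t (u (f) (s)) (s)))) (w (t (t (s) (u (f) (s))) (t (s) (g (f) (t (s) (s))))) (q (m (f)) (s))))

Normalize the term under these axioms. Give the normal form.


1. (u (q (r (w (t (s) (s)) (f)) (u (f) (s))) (g (m (f)) (t (u (f) (s)) (s)))) (w (t (t (s) (u (f) (s))) (t (s) (g (f) (t (s) (s))))) (q (m (f)) (s))))  →  (u (q (r (w (s) (f)) (u (f) (s))) (g (m (f)) (t (u (f) (s)) (s)))) (w (t (t (s) (u (f) (s))) (t (s) (g (f) (t (s) (s))))) (q (m (f)) (s))))
2. (u (q (r (w (s) (f)) (u (f) (s))) (g (m (f)) (t (u (f) (s)) (s)))) (w (t (t (s) (u (f) (s))) (t (s) (g (f) (t (s) (s))))) (q (m (f)) (s))))  →  (u (q (r (w (s) (f)) (u (f) (s))) (g (m (f)) (u (f) (s)))) (w (t (t (s) (u (f) (s))) (t (s) (g (f) (t (s) (s))))) (q (m (f)) (s))))
3. (u (q (r (w (s) (f)) (u (f) (s))) (g (m (f)) (u (f) (s)))) (w (t (t (s) (u (f) (s))) (t (s) (g (f) (t (s) (s))))) (q (m (f)) (s))))  →  (u (q (r (w (s) (f)) (u (f) (s))) (g (m (f)) (u (f) (s)))) (w (t (u (f) (s)) (t (s) (g (f) (t (s) (s))))) (q (m (f)) (s))))
4. (u (q (r (w (s) (f)) (u (f) (s))) (g (m (f)) (u (f) (s)))) (w (t (u (f) (s)) (t (s) (g (f) (t (s) (s))))) (q (m (f)) (s))))  →  (u (q (r (w (s) (f)) (u (f) (s))) (g (m (f)) (u (f) (s)))) (w (t (u (f) (s)) (g (f) (t (s) (s)))) (q (m (f)) (s))))
5. (u (q (r (w (s) (f)) (u (f) (s))) (g (m (f)) (u (f) (s)))) (w (t (u (f) (s)) (g (f) (t (s) (s)))) (q (m (f)) (s))))  →  (u (q (r (w (s) (f)) (u (f) (s))) (g (m (f)) (u (f) (s)))) (w (t (u (f) (s)) (g (f) (s))) (q (m (f)) (s))))

normal form = (u (q (r (w (s) (f)) (u (f) (s))) (g (m (f)) (u (f) (s)))) (w (t (u (f) (s)) (g (f) (s))) (q (m (f)) (s))))


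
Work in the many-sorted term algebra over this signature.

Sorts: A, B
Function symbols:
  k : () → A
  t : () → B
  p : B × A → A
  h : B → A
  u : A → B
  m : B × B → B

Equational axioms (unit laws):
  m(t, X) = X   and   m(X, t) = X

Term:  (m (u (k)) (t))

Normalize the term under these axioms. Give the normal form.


normal form = (u (k))

1. (m (u (k)) (t))  →  (u (k))


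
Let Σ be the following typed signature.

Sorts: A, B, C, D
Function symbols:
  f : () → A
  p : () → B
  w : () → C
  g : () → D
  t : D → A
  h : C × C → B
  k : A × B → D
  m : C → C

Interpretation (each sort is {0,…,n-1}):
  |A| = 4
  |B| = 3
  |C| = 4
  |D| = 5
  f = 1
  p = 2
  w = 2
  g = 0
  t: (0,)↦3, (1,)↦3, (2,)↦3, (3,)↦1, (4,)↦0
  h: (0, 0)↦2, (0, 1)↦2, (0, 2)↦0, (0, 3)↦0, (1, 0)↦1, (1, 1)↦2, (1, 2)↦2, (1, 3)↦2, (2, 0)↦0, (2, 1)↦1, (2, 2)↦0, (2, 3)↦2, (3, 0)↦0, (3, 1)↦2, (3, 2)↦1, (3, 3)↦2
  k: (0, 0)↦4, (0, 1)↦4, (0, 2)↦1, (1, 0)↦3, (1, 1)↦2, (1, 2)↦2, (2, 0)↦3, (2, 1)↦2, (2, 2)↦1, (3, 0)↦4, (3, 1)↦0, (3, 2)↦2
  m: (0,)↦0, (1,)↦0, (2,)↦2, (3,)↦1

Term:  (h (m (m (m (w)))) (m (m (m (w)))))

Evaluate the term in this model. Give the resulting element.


  w = 2
  (m (w)) = m(2,) = 2
  (m (m (w))) = m(2,) = 2
  (m (m (m (w)))) = m(2,) = 2
  w = 2
  (m (w)) = m(2,) = 2
  (m (m (w))) = m(2,) = 2
  (m (m (m (w)))) = m(2,) = 2
  (h (m (m (m (w)))) (m (m (m (w))))) = h(2, 2) = 0

value = 0


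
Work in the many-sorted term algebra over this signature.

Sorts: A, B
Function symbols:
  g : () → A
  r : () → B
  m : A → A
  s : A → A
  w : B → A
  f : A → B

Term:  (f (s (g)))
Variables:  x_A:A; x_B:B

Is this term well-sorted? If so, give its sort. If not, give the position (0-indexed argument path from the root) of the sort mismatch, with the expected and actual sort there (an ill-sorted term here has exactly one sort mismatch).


    (g) : A
  (s (g)) : A
(f (s (g))) : B

well-sorted; sort = B


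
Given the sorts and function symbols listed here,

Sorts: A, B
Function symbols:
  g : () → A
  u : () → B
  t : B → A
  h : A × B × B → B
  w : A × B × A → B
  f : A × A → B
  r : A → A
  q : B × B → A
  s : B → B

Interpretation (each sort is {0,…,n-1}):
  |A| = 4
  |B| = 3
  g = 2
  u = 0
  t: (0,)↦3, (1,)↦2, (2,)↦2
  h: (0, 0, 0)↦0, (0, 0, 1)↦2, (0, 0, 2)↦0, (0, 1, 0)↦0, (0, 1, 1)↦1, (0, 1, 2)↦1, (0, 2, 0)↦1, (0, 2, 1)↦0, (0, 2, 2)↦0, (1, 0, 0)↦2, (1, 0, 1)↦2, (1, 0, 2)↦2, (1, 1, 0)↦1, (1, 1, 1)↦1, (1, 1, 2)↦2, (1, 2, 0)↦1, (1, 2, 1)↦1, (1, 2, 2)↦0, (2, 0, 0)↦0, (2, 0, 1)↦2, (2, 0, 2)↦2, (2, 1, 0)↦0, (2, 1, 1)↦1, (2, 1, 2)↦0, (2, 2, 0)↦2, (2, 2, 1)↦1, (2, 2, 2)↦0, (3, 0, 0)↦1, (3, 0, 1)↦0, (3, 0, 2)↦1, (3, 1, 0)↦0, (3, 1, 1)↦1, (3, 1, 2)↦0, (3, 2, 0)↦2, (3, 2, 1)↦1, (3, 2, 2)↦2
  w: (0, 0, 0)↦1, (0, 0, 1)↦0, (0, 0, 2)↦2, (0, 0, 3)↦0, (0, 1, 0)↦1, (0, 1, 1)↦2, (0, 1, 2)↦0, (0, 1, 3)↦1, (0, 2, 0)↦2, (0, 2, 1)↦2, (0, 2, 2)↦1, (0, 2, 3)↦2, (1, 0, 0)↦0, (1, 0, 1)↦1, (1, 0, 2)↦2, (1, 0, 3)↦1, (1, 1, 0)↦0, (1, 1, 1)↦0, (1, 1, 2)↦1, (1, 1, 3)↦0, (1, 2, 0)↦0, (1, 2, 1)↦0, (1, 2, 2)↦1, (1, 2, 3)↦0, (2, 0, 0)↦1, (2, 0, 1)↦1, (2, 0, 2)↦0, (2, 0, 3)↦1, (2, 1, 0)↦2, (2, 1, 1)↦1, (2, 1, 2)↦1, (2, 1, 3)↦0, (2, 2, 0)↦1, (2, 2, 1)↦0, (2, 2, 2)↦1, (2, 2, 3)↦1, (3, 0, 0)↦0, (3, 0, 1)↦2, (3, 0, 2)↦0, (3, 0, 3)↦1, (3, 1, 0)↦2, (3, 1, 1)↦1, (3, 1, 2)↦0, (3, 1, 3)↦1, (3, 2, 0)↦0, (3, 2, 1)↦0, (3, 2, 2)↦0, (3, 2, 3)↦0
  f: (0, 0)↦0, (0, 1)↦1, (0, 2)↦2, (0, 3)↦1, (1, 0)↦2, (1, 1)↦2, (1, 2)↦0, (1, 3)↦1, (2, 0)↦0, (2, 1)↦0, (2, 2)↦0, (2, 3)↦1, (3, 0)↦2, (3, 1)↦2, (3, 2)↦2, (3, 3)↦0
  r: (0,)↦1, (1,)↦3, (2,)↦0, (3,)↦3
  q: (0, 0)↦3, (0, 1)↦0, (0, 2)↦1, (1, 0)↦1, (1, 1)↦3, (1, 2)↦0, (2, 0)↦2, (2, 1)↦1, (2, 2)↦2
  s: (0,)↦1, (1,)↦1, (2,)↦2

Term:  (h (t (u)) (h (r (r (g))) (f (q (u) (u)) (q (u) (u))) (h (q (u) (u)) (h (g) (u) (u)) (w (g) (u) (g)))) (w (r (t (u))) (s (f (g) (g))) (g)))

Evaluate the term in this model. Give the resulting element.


value = 2

  u = 0
  (t (u)) = t(0,) = 3
  g = 2
  (r (g)) = r(2,) = 0
  (r (r (g))) = r(0,) = 1
  u = 0
  u = 0
  (q (u) (u)) = q(0, 0) = 3
  u = 0
  u = 0
  (q (u) (u)) = q(0, 0) = 3
  (f (q (u) (u)) (q (u) (u))) = f(3, 3) = 0
  u = 0
  u = 0
  (q (u) (u)) = q(0, 0) = 3
  g = 2
  u = 0
  u = 0
  (h (g) (u) (u)) = h(2, 0, 0) = 0
  g = 2
  u = 0
  g = 2
  (w (g) (u) (g)) = w(2, 0, 2) = 0
  (h (q (u) (u)) (h (g) (u) (u)) (w (g) (u) (g))) = h(3, 0, 0) = 1
  (h (r (r (g))) (f (q (u) (u)) (q (u) (u))) (h (q (u) (u)) (h (g) (u) (u)) (w (g) (u) (g)))) = h(1, 0, 1) = 2
  u = 0
  (t (u)) = t(0,) = 3
  (r (t (u))) = r(3,) = 3
  g = 2
  g = 2
  (f (g) (g)) = f(2, 2) = 0
  (s (f (g) (g))) = s(0,) = 1
  g = 2
  (w (r (t (u))) (s (f (g) (g))) (g)) = w(3, 1, 2) = 0
  (h (t (u)) (h (r (r (g))) (f (q (u) (u)) (q (u) (u))) (h (q (u) (u)) (h (g) (u) (u)) (w (g) (u) (g)))) (w (r (t (u))) (s (f (g) (g))) (g))) = h(3, 2, 0) = 2
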